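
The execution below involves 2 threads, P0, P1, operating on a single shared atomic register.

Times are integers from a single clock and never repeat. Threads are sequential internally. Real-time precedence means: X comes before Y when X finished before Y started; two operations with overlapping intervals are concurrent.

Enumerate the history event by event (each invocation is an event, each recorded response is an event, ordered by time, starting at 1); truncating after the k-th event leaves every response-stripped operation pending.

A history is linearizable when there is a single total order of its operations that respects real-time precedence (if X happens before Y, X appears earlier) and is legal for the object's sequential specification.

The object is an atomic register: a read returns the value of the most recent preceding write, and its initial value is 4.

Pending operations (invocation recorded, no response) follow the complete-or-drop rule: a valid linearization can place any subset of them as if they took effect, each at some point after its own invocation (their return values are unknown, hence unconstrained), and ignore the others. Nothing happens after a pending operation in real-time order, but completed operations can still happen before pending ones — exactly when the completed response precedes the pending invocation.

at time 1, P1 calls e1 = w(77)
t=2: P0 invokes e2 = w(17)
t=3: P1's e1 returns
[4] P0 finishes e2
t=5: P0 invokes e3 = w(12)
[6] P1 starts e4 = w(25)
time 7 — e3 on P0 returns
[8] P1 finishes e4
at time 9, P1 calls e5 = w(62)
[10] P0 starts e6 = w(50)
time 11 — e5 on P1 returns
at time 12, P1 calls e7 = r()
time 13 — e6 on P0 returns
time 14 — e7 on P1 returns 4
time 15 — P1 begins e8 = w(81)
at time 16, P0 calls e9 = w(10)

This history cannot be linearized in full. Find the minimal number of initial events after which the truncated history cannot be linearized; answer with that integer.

14

one valid order for events 1..13 is e1, e2, e3, e4, e5, e6:
1. e1 w(77), leaving value 77
2. e2 w(17), leaving value 17
3. e3 w(12), leaving value 12
4. e4 w(25), leaving value 25
5. e5 w(62), leaving value 62
6. e6 w(50), leaving value 50
event 14 — e7's response, time 14 — after it, nothing linearizes
e.g. e1, e2, e3, e4, e5, e6, e7: illegal at step 7, since e7 r() → 4 cannot apply there
e.g. e1, e2, e3, e4, e5, e7, e6: illegal at step 6, since e7 r() → 4 cannot apply there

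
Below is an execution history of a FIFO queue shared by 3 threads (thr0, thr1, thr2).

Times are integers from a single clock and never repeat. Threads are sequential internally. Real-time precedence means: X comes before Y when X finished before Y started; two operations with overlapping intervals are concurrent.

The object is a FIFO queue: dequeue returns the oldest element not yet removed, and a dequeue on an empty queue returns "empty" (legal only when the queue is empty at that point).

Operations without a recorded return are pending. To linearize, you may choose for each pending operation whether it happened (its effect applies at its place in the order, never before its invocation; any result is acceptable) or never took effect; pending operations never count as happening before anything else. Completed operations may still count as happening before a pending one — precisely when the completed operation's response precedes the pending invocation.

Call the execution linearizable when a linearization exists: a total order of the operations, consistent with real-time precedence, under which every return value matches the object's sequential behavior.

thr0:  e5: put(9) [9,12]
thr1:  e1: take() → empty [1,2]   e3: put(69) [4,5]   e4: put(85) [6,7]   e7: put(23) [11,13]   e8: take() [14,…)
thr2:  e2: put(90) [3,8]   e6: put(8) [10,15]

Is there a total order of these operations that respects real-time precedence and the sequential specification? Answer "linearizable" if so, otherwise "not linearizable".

linearizable

witness order: e1, e2, e3, e4, e5, e6, e7
step 1: e1 take() → empty — queue <>
step 2: e2 put(90) — queue <90>
step 3: e3 put(69) — queue <90,69>
step 4: e4 put(85) — queue <90,69,85>
step 5: e5 put(9) — queue <90,69,85,9>
step 6: e6 put(8) — queue <90,69,85,9,8>
step 7: e7 put(23) — queue <90,69,85,9,8,23>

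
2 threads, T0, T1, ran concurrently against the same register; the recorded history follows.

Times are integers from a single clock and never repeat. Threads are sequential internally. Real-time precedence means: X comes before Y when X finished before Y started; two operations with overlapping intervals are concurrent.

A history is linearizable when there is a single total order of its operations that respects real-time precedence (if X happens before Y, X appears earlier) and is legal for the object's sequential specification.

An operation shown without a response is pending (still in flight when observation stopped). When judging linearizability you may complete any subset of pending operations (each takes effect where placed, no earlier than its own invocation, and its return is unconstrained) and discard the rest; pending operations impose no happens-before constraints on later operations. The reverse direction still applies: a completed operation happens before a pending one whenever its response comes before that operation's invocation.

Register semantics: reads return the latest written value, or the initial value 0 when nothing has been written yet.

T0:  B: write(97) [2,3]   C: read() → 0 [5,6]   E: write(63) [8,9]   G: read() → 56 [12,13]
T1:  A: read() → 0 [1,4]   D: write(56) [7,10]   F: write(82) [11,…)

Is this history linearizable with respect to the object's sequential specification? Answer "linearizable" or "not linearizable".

cut after 5 events: linearizable; cut after 6 events (C responds, time 6): not linearizable
the 3 completed operations admit 2 real-time orders; each fails the register replay
take A, B, C: step 3 already fails, because C read() → 0 cannot occur there
take B, A, C: step 2 already fails, because A read() → 0 cannot occur there

not linearizable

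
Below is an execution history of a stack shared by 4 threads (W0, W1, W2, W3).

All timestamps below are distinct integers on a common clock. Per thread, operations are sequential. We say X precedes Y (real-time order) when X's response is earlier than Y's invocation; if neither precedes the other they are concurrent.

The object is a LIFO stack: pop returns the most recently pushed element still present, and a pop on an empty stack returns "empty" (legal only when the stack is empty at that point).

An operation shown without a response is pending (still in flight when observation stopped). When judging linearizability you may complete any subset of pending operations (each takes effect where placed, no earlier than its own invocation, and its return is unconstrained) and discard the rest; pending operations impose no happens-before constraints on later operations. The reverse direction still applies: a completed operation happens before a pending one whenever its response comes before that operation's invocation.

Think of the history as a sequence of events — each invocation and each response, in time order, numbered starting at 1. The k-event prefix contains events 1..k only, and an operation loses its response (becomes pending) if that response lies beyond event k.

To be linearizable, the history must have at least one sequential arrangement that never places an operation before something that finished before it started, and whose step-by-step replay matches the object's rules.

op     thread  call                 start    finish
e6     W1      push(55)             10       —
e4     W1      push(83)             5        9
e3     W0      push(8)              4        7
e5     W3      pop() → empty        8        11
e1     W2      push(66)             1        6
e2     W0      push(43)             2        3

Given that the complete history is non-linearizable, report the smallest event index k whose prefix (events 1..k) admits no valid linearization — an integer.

a valid linearization of events 1..10 exists, for instance e1, e2, e3, e4:
after step 1 (e1 push(66)): stack <66>
after step 2 (e2 push(43)): stack <66,43>
after step 3 (e3 push(8)): stack <66,43,8>
after step 4 (e4 push(83)): stack <66,43,8,83>
once event 11 joins (e5's response, time 11), exhaustive search finds no witness
include/drop combinations of the 1 pending operation (e6) were all tried; none helps
sample order e1, e2, e3, e4, e5 (pending dropped) stalls at step 5 — e5 pop() → empty has no legal effect
sample order e1, e2, e3, e5, e4 (pending dropped) stalls at step 4 — e5 pop() → empty has no legal effect

11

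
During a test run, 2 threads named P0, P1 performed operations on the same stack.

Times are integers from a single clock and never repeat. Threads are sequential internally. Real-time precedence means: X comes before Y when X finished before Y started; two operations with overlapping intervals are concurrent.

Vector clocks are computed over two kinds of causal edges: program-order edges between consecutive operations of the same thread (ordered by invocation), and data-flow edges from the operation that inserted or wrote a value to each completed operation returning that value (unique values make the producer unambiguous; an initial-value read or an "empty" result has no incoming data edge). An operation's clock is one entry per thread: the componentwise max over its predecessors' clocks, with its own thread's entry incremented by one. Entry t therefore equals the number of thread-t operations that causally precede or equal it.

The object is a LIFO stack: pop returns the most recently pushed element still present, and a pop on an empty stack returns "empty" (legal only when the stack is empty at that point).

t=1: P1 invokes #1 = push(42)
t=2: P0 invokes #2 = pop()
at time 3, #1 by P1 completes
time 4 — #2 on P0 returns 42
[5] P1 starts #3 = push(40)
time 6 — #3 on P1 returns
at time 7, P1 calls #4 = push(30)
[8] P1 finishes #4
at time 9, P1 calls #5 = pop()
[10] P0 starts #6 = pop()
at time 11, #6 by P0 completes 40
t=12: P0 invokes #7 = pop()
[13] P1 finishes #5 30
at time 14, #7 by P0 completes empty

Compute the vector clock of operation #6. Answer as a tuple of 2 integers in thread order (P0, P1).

no predecessors for #1 (invoked 1): P1 increments from zero → (0, 1)
#3 (invocation 5): componentwise max over VC(#1)=(0, 1), +1 at P1, giving (0, 2)
#2 (invocation 2): componentwise max over VC(#1)=(0, 1), +1 at P0, giving (1, 1)
#4 (invocation 7): componentwise max over VC(#3)=(0, 2), +1 at P1, giving (0, 3)
#5 (invocation 9): componentwise max over VC(#4)=(0, 3), +1 at P1, giving (0, 4)
#6 (invocation 10): componentwise max over VC(#2)=(1, 1), VC(#3)=(0, 2), +1 at P0, giving (2, 2)
#7 (invocation 12): componentwise max over VC(#6)=(2, 2), +1 at P0, giving (3, 2)
target: VC(#6) = (2, 2)

(2, 2)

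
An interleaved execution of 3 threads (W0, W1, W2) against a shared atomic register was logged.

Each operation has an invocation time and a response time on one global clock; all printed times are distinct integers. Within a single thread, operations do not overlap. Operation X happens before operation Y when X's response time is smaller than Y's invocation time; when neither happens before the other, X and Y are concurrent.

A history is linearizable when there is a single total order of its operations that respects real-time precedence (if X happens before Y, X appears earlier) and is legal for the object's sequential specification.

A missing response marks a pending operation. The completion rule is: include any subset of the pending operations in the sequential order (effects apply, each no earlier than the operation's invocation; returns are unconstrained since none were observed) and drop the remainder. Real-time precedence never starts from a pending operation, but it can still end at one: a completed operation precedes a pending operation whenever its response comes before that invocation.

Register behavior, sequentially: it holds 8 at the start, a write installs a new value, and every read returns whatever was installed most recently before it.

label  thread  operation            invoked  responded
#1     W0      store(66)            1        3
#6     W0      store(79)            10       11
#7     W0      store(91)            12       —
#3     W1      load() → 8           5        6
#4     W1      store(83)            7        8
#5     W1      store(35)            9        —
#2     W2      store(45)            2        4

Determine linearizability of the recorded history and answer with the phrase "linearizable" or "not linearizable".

cut after 5 events: linearizable; cut after 6 events (#3 responds, time 6): not linearizable
2 orders of the 3 completed atomic register ops respect real time; none is legal
e.g. #1, #2, #3: illegal at step 3, since #3 load() → 8 cannot apply there
e.g. #2, #1, #3: illegal at step 3, since #3 load() → 8 cannot apply there

not linearizable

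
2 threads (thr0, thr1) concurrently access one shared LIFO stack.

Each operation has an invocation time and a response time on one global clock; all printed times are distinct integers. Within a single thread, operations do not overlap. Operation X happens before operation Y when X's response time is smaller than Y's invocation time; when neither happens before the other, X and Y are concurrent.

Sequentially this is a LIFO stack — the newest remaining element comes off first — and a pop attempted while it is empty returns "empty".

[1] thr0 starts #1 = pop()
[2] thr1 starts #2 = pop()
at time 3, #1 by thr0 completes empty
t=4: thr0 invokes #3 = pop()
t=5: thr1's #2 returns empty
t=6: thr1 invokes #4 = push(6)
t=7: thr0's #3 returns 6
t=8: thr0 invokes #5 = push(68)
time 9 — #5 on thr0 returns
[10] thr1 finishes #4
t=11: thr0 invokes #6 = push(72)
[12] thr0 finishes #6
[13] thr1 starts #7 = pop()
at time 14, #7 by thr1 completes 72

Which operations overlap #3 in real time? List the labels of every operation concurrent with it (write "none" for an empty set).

#2, #4

#3 spans [4,7]; an op avoiding the whole window 4..7 is ordered, any other is concurrent
#1 [1,3]: before
#2 [2,5]: concurrent
#4 [6,10]: concurrent
#5 [8,9]: after
#6 [11,12]: after
#7 [13,14]: after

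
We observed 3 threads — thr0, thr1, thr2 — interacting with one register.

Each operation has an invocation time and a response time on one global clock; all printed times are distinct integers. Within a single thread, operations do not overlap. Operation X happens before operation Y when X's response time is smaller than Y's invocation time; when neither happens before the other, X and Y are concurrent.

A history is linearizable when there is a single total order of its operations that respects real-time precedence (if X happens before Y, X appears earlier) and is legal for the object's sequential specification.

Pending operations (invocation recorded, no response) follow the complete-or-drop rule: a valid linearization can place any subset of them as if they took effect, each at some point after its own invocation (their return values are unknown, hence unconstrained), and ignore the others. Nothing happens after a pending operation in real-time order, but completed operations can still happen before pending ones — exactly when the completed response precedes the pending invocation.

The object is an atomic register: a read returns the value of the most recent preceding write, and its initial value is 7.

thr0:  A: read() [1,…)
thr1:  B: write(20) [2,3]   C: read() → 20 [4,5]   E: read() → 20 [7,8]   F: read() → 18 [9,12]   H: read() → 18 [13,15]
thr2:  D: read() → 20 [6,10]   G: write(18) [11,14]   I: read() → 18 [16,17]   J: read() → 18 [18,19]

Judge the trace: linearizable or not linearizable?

a witness: A, B, C, D, E, G, F, H, I, J
1. A read() (pending, included), leaving value 7
2. B write(20), leaving value 20
3. C read() → 20, leaving value 20
4. D read() → 20, leaving value 20
5. E read() → 20, leaving value 20
6. G write(18), leaving value 18
7. F read() → 18, leaving value 18
8. H read() → 18, leaving value 18
9. I read() → 18, leaving value 18
10. J read() → 18, leaving value 18

linearizable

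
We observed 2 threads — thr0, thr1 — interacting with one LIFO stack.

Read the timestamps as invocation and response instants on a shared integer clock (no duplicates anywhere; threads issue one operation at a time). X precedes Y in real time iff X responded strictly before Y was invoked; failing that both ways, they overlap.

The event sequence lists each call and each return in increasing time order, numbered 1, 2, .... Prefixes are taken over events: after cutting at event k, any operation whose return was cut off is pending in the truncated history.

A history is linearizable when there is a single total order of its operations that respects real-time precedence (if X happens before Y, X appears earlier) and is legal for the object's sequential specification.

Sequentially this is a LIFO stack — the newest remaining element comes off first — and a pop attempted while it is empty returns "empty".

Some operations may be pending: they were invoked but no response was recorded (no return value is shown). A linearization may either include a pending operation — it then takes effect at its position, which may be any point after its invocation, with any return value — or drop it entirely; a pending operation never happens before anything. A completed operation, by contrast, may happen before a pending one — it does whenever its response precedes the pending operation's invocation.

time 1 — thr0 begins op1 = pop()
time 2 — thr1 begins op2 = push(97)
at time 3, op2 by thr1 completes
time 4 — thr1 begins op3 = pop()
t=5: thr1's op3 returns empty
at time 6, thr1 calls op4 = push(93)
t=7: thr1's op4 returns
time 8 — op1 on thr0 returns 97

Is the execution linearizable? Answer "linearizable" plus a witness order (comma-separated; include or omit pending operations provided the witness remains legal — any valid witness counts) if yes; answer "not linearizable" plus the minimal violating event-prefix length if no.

linearizable — witness: op2, op1, op3, op4

1. op2 push(97), leaving stack <97>
2. op1 pop() → 97, leaving stack <>
3. op3 pop() → empty, leaving stack <>
4. op4 push(93), leaving stack <93>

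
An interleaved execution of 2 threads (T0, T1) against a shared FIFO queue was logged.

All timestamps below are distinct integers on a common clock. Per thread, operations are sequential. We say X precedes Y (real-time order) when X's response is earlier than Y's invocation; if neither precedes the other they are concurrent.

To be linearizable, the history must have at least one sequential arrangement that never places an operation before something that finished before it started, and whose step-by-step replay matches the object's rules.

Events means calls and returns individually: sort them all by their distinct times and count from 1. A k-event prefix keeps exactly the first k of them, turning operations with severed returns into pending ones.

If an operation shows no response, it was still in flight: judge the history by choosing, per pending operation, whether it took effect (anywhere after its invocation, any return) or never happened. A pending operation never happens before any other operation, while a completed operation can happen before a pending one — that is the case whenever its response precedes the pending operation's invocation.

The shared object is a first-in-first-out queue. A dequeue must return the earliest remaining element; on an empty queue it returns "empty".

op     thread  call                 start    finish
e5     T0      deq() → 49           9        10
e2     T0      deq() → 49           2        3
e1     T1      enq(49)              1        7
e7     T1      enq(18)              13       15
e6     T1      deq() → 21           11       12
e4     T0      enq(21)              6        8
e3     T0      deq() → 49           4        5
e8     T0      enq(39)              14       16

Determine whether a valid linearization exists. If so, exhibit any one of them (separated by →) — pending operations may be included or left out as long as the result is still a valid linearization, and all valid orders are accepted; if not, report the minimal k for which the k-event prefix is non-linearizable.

prefix check: 1..4 passes, 1..5 fails once e3's time-5 response joins
a single order respects real time; the 2 completed FIFO queue operations fail replay along it
include/drop combinations of the 1 pending operation (e1) were all tried; none helps
sample order e2, e3 (pending dropped) stalls at step 1 — e2 deq() → 49 has no legal effect

not linearizable — minimal violating prefix: 5 events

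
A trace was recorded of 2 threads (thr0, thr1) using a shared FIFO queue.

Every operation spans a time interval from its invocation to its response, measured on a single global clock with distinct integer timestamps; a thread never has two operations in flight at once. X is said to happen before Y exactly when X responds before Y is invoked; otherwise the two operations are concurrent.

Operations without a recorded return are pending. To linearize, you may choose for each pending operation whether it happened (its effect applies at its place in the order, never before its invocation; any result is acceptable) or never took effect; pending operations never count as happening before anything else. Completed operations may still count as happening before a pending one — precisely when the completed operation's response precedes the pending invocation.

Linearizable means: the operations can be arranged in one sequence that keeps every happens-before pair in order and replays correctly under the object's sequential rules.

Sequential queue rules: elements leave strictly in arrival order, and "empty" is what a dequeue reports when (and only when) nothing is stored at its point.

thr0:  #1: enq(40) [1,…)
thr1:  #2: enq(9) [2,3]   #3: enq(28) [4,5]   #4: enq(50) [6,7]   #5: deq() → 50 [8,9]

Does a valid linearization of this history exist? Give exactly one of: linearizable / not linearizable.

through event 8 a valid linearization exists; event 9 (#5 responding at time 9) ends that
a single order respects real time; the 4 completed FIFO queue operations fail replay along it
completion choices over the 1 pending operation (#1) were checked; none helps
for example #2, #3, #4, #5 (pending dropped) fails at step 4: #5 deq() → 50 is not legal there

not linearizable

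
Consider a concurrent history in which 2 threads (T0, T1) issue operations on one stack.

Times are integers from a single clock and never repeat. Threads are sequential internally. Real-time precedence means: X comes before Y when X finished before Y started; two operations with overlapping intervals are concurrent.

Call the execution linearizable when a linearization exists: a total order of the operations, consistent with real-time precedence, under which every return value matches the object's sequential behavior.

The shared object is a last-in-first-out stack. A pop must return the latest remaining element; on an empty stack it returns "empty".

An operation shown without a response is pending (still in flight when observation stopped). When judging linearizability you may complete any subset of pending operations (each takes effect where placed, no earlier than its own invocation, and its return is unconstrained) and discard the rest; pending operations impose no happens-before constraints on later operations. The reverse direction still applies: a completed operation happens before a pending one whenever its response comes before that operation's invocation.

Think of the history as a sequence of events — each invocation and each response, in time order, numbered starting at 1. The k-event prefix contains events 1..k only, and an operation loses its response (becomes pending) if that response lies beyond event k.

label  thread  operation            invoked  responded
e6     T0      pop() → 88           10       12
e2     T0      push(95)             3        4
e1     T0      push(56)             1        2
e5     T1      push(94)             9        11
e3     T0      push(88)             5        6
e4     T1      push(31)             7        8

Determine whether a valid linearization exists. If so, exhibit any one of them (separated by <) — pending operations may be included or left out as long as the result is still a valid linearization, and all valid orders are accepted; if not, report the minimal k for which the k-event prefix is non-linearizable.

not linearizable — minimal violating prefix: 12 events

the violation lands at event 12, e6's response at time 12: events 1..11 linearize, events 1..12 do not
the 6 completed operations admit 2 real-time orders; each fails the stack replay
one such order, e1, e2, e3, e4, e5, e6, breaks at step 6 where e6 pop() → 88 is illegal
one such order, e1, e2, e3, e4, e6, e5, breaks at step 5 where e6 pop() → 88 is illegal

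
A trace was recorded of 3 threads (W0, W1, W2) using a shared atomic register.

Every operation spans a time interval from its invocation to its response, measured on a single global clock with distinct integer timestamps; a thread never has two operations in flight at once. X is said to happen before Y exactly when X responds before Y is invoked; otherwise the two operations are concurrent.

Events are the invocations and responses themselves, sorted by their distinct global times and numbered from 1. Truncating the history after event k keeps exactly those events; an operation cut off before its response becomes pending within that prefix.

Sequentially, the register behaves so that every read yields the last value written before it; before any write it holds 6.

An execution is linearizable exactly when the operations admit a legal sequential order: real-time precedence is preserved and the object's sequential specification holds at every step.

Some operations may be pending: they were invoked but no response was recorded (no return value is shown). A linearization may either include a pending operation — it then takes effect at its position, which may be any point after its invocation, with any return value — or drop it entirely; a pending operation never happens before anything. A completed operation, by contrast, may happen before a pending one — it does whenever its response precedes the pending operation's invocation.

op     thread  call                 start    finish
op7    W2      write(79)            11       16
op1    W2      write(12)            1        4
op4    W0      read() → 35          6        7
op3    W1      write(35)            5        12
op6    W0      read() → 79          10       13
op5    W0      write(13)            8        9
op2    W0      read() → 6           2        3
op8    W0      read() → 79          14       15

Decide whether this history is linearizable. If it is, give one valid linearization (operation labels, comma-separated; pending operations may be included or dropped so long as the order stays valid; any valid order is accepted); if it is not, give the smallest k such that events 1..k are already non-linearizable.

linearizable — witness: op2, op1, op3, op4, op5, op7, op6, op8

step 1: op2 read() → 6 — value 6
step 2: op1 write(12) — value 12
step 3: op3 write(35) — value 35
step 4: op4 read() → 35 — value 35
step 5: op5 write(13) — value 13
step 6: op7 write(79) — value 79
step 7: op6 read() → 79 — value 79
step 8: op8 read() → 79 — value 79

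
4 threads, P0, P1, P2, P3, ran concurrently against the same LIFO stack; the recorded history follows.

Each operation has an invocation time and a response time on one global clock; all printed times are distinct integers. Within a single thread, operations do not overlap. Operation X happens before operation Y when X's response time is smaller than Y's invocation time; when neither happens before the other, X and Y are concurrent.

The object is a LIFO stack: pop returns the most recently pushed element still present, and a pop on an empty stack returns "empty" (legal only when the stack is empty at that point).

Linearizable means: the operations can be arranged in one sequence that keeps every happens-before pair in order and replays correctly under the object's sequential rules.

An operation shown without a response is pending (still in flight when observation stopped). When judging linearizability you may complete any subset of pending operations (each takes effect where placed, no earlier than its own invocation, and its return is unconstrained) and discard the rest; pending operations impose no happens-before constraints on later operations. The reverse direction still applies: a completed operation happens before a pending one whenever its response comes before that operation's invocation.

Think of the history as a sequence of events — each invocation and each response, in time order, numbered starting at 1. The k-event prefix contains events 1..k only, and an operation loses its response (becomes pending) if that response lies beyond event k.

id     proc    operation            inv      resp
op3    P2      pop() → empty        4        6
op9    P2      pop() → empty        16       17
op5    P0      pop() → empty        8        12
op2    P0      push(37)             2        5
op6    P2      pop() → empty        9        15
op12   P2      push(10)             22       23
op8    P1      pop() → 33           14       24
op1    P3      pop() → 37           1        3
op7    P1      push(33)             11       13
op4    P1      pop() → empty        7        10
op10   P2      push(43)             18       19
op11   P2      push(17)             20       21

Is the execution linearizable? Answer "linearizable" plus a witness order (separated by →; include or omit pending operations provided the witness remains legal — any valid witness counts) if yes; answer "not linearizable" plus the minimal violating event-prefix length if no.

after step 1 (op2 push(37)): stack <37>
after step 2 (op1 pop() → 37): stack <>
after step 3 (op3 pop() → empty): stack <>
after step 4 (op4 pop() → empty): stack <>
after step 5 (op5 pop() → empty): stack <>
after step 6 (op6 pop() → empty): stack <>
after step 7 (op7 push(33)): stack <33>
after step 8 (op8 pop() → 33): stack <>
after step 9 (op9 pop() → empty): stack <>
after step 10 (op10 push(43)): stack <43>
after step 11 (op11 push(17)): stack <43,17>
after step 12 (op12 push(10)): stack <43,17,10>

linearizable — witness: op2 → op1 → op3 → op4 → op5 → op6 → op7 → op8 → op9 → op10 → op11 → op12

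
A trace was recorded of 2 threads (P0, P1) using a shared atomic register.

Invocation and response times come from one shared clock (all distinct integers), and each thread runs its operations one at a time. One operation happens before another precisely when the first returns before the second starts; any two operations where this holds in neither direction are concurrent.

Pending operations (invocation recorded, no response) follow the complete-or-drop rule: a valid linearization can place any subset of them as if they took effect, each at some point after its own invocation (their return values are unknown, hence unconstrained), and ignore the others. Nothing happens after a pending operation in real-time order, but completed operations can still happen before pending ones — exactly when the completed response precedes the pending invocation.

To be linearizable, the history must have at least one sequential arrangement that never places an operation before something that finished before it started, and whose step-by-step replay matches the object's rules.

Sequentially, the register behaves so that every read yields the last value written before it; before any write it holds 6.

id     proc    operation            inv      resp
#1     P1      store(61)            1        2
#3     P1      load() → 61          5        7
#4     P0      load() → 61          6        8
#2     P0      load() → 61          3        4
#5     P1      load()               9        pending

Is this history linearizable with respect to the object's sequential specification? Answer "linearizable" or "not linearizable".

linearizable

witness order: #1, #2, #3, #4
after step 1 (#1 store(61)): value 61
after step 2 (#2 load() → 61): value 61
after step 3 (#3 load() → 61): value 61
after step 4 (#4 load() → 61): value 61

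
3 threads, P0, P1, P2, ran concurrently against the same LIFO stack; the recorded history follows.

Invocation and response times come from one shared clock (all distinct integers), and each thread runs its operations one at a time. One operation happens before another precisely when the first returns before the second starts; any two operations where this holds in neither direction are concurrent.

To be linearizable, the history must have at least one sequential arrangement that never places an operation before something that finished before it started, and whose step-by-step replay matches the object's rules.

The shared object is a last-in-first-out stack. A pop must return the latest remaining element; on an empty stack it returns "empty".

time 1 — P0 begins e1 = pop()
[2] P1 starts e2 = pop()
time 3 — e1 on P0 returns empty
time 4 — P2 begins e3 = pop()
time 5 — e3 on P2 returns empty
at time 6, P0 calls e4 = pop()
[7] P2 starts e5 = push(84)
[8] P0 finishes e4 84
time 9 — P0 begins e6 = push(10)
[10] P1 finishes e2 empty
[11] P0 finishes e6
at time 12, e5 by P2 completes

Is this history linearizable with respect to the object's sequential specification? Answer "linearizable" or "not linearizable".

one valid linearization: e1, e2, e3, e5, e4, e6
1. e1 pop() → empty, leaving stack <>
2. e2 pop() → empty, leaving stack <>
3. e3 pop() → empty, leaving stack <>
4. e5 push(84), leaving stack <84>
5. e4 pop() → 84, leaving stack <>
6. e6 push(10), leaving stack <10>

linearizable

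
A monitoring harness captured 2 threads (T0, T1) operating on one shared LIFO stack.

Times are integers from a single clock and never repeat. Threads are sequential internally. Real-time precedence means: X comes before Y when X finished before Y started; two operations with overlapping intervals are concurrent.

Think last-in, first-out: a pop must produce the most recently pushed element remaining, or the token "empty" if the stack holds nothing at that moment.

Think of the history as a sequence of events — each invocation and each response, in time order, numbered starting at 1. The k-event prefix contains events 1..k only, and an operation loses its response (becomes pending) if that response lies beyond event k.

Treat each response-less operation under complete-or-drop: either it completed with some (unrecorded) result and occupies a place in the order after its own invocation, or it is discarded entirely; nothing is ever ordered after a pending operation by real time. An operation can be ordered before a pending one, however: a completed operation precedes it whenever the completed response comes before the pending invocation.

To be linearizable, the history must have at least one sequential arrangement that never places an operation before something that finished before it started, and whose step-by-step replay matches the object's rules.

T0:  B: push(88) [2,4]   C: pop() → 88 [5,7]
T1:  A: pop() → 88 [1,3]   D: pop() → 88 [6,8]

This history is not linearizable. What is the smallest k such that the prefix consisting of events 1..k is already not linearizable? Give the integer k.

7

one valid order for events 1..6 is B, A:
1. B push(88), leaving stack <88>
2. A pop() → 88, leaving stack <>
once event 7 joins (C's response, time 7), exhaustive search finds no witness
no completion choice of the 1 pending operation (D) rescues it — every subset was tried
take A, B, C (pending dropped): step 1 already fails, because A pop() → 88 cannot occur there
take B, A, C (pending dropped): step 3 already fails, because C pop() → 88 cannot occur there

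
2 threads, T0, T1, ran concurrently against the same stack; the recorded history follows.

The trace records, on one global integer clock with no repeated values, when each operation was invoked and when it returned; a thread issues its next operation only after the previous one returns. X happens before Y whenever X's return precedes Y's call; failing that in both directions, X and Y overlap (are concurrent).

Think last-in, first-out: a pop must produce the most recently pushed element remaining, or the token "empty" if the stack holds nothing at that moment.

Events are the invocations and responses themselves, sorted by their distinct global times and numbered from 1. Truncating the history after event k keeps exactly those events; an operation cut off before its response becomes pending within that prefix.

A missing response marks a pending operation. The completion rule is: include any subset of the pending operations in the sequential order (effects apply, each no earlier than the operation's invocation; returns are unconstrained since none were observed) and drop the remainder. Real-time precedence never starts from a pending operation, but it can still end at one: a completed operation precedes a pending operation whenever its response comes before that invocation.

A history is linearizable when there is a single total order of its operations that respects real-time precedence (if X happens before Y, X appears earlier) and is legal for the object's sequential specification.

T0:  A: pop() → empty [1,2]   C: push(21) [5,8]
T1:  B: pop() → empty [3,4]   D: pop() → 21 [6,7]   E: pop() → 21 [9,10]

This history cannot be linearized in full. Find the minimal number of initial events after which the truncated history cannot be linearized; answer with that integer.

10

one valid order for events 1..9 is A, B, C, D:
step 1: A pop() → empty — stack <>
step 2: B pop() → empty — stack <>
step 3: C push(21) — stack <21>
step 4: D pop() → 21 — stack <>
once event 10 joins (E's response, time 10), exhaustive search finds no witness
one such order, A, B, C, D, E, breaks at step 5 where E pop() → 21 is illegal
one such order, A, B, D, C, E, breaks at step 3 where D pop() → 21 is illegal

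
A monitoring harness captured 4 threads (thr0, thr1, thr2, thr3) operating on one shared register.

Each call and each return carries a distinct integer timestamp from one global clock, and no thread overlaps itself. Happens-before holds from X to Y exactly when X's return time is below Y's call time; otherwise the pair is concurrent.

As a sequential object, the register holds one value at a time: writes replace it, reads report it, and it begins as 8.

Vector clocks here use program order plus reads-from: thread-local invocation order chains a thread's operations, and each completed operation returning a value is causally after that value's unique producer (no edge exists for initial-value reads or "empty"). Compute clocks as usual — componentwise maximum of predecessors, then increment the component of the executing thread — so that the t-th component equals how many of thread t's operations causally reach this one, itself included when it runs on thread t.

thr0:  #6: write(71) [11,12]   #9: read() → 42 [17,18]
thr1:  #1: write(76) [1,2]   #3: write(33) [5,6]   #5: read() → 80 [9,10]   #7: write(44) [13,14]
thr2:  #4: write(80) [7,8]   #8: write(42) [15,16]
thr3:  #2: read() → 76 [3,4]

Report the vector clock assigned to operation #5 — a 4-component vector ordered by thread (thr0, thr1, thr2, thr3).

(0, 3, 1, 0)

VC(#4, invoked at 7): no causal predecessors; +1 on thr2 → (0, 0, 1, 0)
VC(#1, invoked at 1): no causal predecessors; +1 on thr1 → (0, 1, 0, 0)
VC(#6, invoked at 11): no causal predecessors; +1 on thr0 → (1, 0, 0, 0)
from VC(#4)=(0, 0, 1, 0), #8 (invoked 15) maxes components and bumps thr2 → (0, 0, 2, 0)
from VC(#1)=(0, 1, 0, 0), #2 (invoked 3) maxes components and bumps thr3 → (0, 1, 0, 1)
from VC(#1)=(0, 1, 0, 0), #3 (invoked 5) maxes components and bumps thr1 → (0, 2, 0, 0)
from VC(#3)=(0, 2, 0, 0), VC(#4)=(0, 0, 1, 0), #5 (invoked 9) maxes components and bumps thr1 → (0, 3, 1, 0)
from VC(#6)=(1, 0, 0, 0), VC(#8)=(0, 0, 2, 0), #9 (invoked 17) maxes components and bumps thr0 → (2, 0, 2, 0)
from VC(#5)=(0, 3, 1, 0), #7 (invoked 13) maxes components and bumps thr1 → (0, 4, 1, 0)
target: VC(#5) = (0, 3, 1, 0)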